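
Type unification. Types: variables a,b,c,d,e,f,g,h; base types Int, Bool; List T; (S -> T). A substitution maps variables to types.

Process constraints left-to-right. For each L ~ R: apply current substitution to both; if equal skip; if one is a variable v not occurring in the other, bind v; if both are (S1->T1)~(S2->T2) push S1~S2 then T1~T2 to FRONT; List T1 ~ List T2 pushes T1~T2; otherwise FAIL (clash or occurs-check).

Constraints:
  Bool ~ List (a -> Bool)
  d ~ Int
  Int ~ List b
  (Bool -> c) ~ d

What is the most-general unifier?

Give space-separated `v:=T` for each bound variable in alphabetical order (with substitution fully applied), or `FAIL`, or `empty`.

Answer: FAIL

Derivation:
step 1: unify Bool ~ List (a -> Bool)  [subst: {-} | 3 pending]
  clash: Bool vs List (a -> Bool)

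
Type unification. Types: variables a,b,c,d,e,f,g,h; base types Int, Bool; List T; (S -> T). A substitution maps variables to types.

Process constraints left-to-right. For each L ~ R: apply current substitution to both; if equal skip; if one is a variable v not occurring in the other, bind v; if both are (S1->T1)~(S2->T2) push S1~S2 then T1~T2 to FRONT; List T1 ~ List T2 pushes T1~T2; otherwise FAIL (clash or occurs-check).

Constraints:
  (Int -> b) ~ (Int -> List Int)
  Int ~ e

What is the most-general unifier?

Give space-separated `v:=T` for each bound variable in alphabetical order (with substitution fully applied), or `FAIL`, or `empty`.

step 1: unify (Int -> b) ~ (Int -> List Int)  [subst: {-} | 1 pending]
  -> decompose arrow: push Int~Int, b~List Int
step 2: unify Int ~ Int  [subst: {-} | 2 pending]
  -> identical, skip
step 3: unify b ~ List Int  [subst: {-} | 1 pending]
  bind b := List Int
step 4: unify Int ~ e  [subst: {b:=List Int} | 0 pending]
  bind e := Int

Answer: b:=List Int e:=Int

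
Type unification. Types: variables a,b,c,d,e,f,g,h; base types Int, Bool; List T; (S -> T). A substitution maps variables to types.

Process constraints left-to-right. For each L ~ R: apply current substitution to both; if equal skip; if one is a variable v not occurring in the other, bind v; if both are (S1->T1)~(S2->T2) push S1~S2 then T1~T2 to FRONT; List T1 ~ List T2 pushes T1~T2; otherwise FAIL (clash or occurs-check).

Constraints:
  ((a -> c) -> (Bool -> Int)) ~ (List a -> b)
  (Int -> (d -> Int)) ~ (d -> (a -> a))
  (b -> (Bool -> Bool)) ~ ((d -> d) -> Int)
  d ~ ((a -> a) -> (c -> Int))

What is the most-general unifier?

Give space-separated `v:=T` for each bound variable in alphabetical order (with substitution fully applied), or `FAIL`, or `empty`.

Answer: FAIL

Derivation:
step 1: unify ((a -> c) -> (Bool -> Int)) ~ (List a -> b)  [subst: {-} | 3 pending]
  -> decompose arrow: push (a -> c)~List a, (Bool -> Int)~b
step 2: unify (a -> c) ~ List a  [subst: {-} | 4 pending]
  clash: (a -> c) vs List a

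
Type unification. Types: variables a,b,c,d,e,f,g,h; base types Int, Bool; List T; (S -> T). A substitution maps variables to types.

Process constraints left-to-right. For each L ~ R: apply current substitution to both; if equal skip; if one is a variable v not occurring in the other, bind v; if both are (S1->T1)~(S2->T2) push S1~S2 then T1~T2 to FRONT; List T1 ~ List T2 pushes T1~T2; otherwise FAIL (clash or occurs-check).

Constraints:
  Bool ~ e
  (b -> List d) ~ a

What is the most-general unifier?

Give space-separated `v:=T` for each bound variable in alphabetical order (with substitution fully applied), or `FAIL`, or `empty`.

step 1: unify Bool ~ e  [subst: {-} | 1 pending]
  bind e := Bool
step 2: unify (b -> List d) ~ a  [subst: {e:=Bool} | 0 pending]
  bind a := (b -> List d)

Answer: a:=(b -> List d) e:=Bool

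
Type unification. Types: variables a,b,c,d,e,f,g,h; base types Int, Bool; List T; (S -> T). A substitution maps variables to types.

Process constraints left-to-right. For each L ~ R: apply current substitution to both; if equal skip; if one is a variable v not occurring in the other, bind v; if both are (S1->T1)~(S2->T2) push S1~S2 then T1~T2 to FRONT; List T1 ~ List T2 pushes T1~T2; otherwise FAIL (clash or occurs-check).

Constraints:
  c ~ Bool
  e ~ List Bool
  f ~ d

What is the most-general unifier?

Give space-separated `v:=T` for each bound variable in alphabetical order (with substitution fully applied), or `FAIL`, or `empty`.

step 1: unify c ~ Bool  [subst: {-} | 2 pending]
  bind c := Bool
step 2: unify e ~ List Bool  [subst: {c:=Bool} | 1 pending]
  bind e := List Bool
step 3: unify f ~ d  [subst: {c:=Bool, e:=List Bool} | 0 pending]
  bind f := d

Answer: c:=Bool e:=List Bool f:=d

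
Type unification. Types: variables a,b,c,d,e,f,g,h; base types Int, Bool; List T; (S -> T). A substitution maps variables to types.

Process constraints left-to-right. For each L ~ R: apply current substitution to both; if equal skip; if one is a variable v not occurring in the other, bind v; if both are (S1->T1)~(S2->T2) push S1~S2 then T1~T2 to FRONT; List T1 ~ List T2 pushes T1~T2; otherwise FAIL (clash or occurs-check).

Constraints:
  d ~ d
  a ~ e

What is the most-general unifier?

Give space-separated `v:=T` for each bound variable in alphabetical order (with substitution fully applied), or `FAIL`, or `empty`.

Answer: a:=e

Derivation:
step 1: unify d ~ d  [subst: {-} | 1 pending]
  -> identical, skip
step 2: unify a ~ e  [subst: {-} | 0 pending]
  bind a := e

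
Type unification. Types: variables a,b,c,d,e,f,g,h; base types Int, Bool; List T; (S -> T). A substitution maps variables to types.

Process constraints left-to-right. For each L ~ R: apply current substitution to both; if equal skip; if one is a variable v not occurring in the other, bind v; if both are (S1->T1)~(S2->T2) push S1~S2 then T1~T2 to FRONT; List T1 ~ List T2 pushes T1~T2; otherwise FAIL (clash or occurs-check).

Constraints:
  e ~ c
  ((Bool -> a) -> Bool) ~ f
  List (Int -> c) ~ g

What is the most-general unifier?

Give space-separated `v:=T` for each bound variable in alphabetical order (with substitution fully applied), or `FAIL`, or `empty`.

Answer: e:=c f:=((Bool -> a) -> Bool) g:=List (Int -> c)

Derivation:
step 1: unify e ~ c  [subst: {-} | 2 pending]
  bind e := c
step 2: unify ((Bool -> a) -> Bool) ~ f  [subst: {e:=c} | 1 pending]
  bind f := ((Bool -> a) -> Bool)
step 3: unify List (Int -> c) ~ g  [subst: {e:=c, f:=((Bool -> a) -> Bool)} | 0 pending]
  bind g := List (Int -> c)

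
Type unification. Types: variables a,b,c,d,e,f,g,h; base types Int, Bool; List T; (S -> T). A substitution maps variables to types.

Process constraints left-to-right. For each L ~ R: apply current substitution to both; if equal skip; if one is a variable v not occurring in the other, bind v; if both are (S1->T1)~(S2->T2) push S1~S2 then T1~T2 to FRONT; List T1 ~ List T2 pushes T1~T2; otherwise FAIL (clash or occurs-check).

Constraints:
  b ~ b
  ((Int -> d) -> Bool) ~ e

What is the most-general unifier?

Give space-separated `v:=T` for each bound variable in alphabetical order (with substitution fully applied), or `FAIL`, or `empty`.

step 1: unify b ~ b  [subst: {-} | 1 pending]
  -> identical, skip
step 2: unify ((Int -> d) -> Bool) ~ e  [subst: {-} | 0 pending]
  bind e := ((Int -> d) -> Bool)

Answer: e:=((Int -> d) -> Bool)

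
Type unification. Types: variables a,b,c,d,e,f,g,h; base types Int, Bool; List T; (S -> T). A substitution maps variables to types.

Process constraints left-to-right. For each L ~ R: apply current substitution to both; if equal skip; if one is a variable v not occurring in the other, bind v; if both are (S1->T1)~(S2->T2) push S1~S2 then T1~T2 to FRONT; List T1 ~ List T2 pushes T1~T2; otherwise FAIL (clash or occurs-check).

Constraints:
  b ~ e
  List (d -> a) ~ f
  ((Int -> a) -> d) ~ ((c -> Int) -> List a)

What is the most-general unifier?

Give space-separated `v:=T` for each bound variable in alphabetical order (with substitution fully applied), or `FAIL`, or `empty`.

step 1: unify b ~ e  [subst: {-} | 2 pending]
  bind b := e
step 2: unify List (d -> a) ~ f  [subst: {b:=e} | 1 pending]
  bind f := List (d -> a)
step 3: unify ((Int -> a) -> d) ~ ((c -> Int) -> List a)  [subst: {b:=e, f:=List (d -> a)} | 0 pending]
  -> decompose arrow: push (Int -> a)~(c -> Int), d~List a
step 4: unify (Int -> a) ~ (c -> Int)  [subst: {b:=e, f:=List (d -> a)} | 1 pending]
  -> decompose arrow: push Int~c, a~Int
step 5: unify Int ~ c  [subst: {b:=e, f:=List (d -> a)} | 2 pending]
  bind c := Int
step 6: unify a ~ Int  [subst: {b:=e, f:=List (d -> a), c:=Int} | 1 pending]
  bind a := Int
step 7: unify d ~ List Int  [subst: {b:=e, f:=List (d -> a), c:=Int, a:=Int} | 0 pending]
  bind d := List Int

Answer: a:=Int b:=e c:=Int d:=List Int f:=List (List Int -> Int)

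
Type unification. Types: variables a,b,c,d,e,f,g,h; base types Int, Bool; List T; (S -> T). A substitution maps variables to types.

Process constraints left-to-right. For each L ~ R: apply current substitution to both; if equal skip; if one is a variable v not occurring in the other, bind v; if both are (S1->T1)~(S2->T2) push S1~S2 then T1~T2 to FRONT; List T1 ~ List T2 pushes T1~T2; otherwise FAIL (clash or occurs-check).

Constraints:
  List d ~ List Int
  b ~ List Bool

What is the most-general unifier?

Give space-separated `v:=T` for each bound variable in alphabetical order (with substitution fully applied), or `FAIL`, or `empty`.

Answer: b:=List Bool d:=Int

Derivation:
step 1: unify List d ~ List Int  [subst: {-} | 1 pending]
  -> decompose List: push d~Int
step 2: unify d ~ Int  [subst: {-} | 1 pending]
  bind d := Int
step 3: unify b ~ List Bool  [subst: {d:=Int} | 0 pending]
  bind b := List Bool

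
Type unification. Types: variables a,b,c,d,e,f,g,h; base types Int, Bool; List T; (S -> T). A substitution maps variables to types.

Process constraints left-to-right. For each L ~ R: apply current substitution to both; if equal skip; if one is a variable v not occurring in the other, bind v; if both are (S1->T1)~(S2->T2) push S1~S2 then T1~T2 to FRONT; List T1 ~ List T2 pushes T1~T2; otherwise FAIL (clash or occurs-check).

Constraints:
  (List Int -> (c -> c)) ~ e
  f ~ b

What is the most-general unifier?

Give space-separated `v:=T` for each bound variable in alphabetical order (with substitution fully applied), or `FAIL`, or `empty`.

step 1: unify (List Int -> (c -> c)) ~ e  [subst: {-} | 1 pending]
  bind e := (List Int -> (c -> c))
step 2: unify f ~ b  [subst: {e:=(List Int -> (c -> c))} | 0 pending]
  bind f := b

Answer: e:=(List Int -> (c -> c)) f:=b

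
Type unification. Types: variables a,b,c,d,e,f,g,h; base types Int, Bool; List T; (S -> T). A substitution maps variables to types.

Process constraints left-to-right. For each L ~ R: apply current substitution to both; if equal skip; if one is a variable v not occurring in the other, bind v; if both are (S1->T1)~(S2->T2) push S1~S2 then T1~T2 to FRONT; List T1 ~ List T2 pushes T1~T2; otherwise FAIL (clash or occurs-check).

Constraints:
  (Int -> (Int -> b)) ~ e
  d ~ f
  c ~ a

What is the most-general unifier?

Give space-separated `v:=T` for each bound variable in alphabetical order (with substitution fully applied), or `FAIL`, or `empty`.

step 1: unify (Int -> (Int -> b)) ~ e  [subst: {-} | 2 pending]
  bind e := (Int -> (Int -> b))
step 2: unify d ~ f  [subst: {e:=(Int -> (Int -> b))} | 1 pending]
  bind d := f
step 3: unify c ~ a  [subst: {e:=(Int -> (Int -> b)), d:=f} | 0 pending]
  bind c := a

Answer: c:=a d:=f e:=(Int -> (Int -> b))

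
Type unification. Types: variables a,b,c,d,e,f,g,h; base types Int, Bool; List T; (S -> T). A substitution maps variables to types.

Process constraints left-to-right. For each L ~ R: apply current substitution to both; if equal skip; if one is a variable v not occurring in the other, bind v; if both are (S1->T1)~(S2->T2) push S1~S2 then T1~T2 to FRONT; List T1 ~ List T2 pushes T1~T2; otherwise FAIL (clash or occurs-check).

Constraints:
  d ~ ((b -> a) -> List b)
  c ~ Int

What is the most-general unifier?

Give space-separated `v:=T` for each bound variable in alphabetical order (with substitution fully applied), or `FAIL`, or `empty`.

step 1: unify d ~ ((b -> a) -> List b)  [subst: {-} | 1 pending]
  bind d := ((b -> a) -> List b)
step 2: unify c ~ Int  [subst: {d:=((b -> a) -> List b)} | 0 pending]
  bind c := Int

Answer: c:=Int d:=((b -> a) -> List b)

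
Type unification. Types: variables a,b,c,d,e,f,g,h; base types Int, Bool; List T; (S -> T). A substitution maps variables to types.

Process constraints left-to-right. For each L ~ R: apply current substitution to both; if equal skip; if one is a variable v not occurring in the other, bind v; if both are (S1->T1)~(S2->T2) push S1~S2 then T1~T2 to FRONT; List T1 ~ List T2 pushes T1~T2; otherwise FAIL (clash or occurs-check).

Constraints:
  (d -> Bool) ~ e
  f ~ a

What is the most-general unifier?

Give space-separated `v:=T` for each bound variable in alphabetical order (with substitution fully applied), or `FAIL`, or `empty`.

Answer: e:=(d -> Bool) f:=a

Derivation:
step 1: unify (d -> Bool) ~ e  [subst: {-} | 1 pending]
  bind e := (d -> Bool)
step 2: unify f ~ a  [subst: {e:=(d -> Bool)} | 0 pending]
  bind f := a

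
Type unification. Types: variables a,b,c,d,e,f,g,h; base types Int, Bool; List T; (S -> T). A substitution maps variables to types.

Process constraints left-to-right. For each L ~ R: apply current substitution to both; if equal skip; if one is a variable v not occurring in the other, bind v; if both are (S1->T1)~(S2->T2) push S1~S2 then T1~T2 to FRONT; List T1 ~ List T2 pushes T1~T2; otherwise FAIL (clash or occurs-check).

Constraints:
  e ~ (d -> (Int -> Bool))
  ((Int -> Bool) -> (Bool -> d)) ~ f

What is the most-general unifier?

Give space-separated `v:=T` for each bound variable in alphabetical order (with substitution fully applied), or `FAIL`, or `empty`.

Answer: e:=(d -> (Int -> Bool)) f:=((Int -> Bool) -> (Bool -> d))

Derivation:
step 1: unify e ~ (d -> (Int -> Bool))  [subst: {-} | 1 pending]
  bind e := (d -> (Int -> Bool))
step 2: unify ((Int -> Bool) -> (Bool -> d)) ~ f  [subst: {e:=(d -> (Int -> Bool))} | 0 pending]
  bind f := ((Int -> Bool) -> (Bool -> d))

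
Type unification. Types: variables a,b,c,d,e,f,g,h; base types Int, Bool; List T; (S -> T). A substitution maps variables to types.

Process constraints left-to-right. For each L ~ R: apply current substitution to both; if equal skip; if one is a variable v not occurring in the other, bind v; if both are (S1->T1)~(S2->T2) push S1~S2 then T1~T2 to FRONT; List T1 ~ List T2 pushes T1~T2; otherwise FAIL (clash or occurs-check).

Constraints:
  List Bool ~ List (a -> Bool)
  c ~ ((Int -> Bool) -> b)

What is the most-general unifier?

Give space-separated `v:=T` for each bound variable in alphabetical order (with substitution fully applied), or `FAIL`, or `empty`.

Answer: FAIL

Derivation:
step 1: unify List Bool ~ List (a -> Bool)  [subst: {-} | 1 pending]
  -> decompose List: push Bool~(a -> Bool)
step 2: unify Bool ~ (a -> Bool)  [subst: {-} | 1 pending]
  clash: Bool vs (a -> Bool)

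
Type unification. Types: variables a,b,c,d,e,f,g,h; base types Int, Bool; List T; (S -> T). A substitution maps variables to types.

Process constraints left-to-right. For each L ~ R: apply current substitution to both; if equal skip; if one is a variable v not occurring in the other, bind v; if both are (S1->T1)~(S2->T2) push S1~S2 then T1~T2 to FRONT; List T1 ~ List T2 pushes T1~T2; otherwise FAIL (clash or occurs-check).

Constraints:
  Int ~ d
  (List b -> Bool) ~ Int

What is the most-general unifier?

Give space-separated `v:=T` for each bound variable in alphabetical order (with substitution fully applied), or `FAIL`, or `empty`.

Answer: FAIL

Derivation:
step 1: unify Int ~ d  [subst: {-} | 1 pending]
  bind d := Int
step 2: unify (List b -> Bool) ~ Int  [subst: {d:=Int} | 0 pending]
  clash: (List b -> Bool) vs Int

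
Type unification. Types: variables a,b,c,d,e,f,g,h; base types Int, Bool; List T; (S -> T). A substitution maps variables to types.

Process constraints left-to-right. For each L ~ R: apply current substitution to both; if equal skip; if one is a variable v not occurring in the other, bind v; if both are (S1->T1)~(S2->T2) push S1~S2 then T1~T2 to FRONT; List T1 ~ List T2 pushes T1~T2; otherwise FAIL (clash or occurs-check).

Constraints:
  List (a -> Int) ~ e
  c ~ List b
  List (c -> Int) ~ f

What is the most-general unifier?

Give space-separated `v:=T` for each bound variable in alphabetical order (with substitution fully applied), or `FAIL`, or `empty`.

Answer: c:=List b e:=List (a -> Int) f:=List (List b -> Int)

Derivation:
step 1: unify List (a -> Int) ~ e  [subst: {-} | 2 pending]
  bind e := List (a -> Int)
step 2: unify c ~ List b  [subst: {e:=List (a -> Int)} | 1 pending]
  bind c := List b
step 3: unify List (List b -> Int) ~ f  [subst: {e:=List (a -> Int), c:=List b} | 0 pending]
  bind f := List (List b -> Int)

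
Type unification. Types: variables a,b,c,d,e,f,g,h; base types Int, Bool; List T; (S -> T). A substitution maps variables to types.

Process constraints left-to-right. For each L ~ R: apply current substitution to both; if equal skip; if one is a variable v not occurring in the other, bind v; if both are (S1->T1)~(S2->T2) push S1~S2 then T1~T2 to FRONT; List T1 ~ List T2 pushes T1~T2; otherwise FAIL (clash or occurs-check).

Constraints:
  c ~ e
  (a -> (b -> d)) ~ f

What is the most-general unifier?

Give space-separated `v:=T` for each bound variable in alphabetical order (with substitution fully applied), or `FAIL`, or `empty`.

Answer: c:=e f:=(a -> (b -> d))

Derivation:
step 1: unify c ~ e  [subst: {-} | 1 pending]
  bind c := e
step 2: unify (a -> (b -> d)) ~ f  [subst: {c:=e} | 0 pending]
  bind f := (a -> (b -> d))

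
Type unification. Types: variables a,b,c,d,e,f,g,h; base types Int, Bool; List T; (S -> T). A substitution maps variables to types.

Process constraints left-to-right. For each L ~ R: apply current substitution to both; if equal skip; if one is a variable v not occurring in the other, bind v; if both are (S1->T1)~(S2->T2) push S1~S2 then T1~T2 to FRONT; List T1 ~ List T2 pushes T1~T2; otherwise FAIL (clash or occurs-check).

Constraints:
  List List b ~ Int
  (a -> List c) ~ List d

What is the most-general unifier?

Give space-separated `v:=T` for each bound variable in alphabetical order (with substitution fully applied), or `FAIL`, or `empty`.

Answer: FAIL

Derivation:
step 1: unify List List b ~ Int  [subst: {-} | 1 pending]
  clash: List List b vs Int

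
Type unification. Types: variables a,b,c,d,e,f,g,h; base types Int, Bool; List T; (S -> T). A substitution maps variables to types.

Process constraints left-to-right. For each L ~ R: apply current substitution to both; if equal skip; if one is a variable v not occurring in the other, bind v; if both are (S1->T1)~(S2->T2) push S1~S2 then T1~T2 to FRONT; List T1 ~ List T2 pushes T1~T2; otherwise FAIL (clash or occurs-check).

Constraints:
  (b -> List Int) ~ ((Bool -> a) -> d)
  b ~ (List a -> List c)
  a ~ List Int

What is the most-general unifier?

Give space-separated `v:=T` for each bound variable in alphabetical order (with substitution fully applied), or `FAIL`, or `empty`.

Answer: FAIL

Derivation:
step 1: unify (b -> List Int) ~ ((Bool -> a) -> d)  [subst: {-} | 2 pending]
  -> decompose arrow: push b~(Bool -> a), List Int~d
step 2: unify b ~ (Bool -> a)  [subst: {-} | 3 pending]
  bind b := (Bool -> a)
step 3: unify List Int ~ d  [subst: {b:=(Bool -> a)} | 2 pending]
  bind d := List Int
step 4: unify (Bool -> a) ~ (List a -> List c)  [subst: {b:=(Bool -> a), d:=List Int} | 1 pending]
  -> decompose arrow: push Bool~List a, a~List c
step 5: unify Bool ~ List a  [subst: {b:=(Bool -> a), d:=List Int} | 2 pending]
  clash: Bool vs List a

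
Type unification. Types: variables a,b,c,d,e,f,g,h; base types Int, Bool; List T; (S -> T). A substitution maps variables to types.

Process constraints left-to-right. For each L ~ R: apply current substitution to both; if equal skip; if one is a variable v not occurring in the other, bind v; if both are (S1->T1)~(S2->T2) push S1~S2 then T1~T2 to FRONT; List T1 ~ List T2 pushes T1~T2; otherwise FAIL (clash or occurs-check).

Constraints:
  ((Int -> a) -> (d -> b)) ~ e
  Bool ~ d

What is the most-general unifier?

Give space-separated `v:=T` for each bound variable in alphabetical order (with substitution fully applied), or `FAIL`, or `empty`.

step 1: unify ((Int -> a) -> (d -> b)) ~ e  [subst: {-} | 1 pending]
  bind e := ((Int -> a) -> (d -> b))
step 2: unify Bool ~ d  [subst: {e:=((Int -> a) -> (d -> b))} | 0 pending]
  bind d := Bool

Answer: d:=Bool e:=((Int -> a) -> (Bool -> b))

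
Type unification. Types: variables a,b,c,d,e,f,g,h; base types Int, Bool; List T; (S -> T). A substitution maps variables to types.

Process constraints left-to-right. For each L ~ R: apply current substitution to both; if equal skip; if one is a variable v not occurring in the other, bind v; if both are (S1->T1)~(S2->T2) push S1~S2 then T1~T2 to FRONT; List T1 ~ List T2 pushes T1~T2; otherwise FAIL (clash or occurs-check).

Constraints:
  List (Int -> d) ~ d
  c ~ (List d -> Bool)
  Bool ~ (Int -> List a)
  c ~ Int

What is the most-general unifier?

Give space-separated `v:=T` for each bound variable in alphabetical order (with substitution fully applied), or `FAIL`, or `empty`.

Answer: FAIL

Derivation:
step 1: unify List (Int -> d) ~ d  [subst: {-} | 3 pending]
  occurs-check fail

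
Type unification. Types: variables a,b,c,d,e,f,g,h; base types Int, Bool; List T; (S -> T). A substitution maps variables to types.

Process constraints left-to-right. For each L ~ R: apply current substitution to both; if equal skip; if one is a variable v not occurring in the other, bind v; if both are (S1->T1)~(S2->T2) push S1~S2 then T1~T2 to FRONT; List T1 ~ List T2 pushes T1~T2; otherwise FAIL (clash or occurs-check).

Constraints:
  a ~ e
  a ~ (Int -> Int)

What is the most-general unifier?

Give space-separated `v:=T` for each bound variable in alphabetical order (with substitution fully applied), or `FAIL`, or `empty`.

step 1: unify a ~ e  [subst: {-} | 1 pending]
  bind a := e
step 2: unify e ~ (Int -> Int)  [subst: {a:=e} | 0 pending]
  bind e := (Int -> Int)

Answer: a:=(Int -> Int) e:=(Int -> Int)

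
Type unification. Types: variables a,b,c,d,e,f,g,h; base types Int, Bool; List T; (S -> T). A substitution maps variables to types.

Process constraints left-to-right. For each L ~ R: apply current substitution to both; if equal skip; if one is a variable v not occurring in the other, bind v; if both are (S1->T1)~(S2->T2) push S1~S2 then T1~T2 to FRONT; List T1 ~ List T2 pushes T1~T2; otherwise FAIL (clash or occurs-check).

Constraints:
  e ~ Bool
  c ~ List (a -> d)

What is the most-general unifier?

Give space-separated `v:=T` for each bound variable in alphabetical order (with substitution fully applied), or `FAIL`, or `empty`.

step 1: unify e ~ Bool  [subst: {-} | 1 pending]
  bind e := Bool
step 2: unify c ~ List (a -> d)  [subst: {e:=Bool} | 0 pending]
  bind c := List (a -> d)

Answer: c:=List (a -> d) e:=Bool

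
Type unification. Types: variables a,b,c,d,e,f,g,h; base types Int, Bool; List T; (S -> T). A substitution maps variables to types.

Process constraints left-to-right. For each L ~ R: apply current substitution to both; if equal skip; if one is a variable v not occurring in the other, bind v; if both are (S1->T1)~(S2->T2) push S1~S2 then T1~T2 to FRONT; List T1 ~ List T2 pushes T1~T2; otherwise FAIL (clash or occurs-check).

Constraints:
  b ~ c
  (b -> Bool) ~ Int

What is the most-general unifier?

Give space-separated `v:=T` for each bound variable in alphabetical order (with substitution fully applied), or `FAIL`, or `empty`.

Answer: FAIL

Derivation:
step 1: unify b ~ c  [subst: {-} | 1 pending]
  bind b := c
step 2: unify (c -> Bool) ~ Int  [subst: {b:=c} | 0 pending]
  clash: (c -> Bool) vs Int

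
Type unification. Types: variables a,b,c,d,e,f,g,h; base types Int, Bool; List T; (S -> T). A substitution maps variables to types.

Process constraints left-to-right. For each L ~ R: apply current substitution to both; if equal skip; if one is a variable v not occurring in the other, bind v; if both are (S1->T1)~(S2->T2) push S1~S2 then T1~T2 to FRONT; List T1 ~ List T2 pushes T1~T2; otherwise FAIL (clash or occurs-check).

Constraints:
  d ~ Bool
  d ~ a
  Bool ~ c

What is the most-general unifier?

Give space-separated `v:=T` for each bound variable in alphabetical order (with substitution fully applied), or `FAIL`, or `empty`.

Answer: a:=Bool c:=Bool d:=Bool

Derivation:
step 1: unify d ~ Bool  [subst: {-} | 2 pending]
  bind d := Bool
step 2: unify Bool ~ a  [subst: {d:=Bool} | 1 pending]
  bind a := Bool
step 3: unify Bool ~ c  [subst: {d:=Bool, a:=Bool} | 0 pending]
  bind c := Bool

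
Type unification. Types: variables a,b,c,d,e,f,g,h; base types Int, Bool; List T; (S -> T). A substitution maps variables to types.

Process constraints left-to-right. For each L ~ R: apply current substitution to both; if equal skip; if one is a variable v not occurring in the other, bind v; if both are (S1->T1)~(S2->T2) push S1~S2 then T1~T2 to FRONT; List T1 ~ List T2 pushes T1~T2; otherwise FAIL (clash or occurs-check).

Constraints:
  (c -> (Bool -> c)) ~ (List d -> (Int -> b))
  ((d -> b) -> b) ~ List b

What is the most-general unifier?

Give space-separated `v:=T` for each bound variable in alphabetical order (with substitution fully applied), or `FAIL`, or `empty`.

step 1: unify (c -> (Bool -> c)) ~ (List d -> (Int -> b))  [subst: {-} | 1 pending]
  -> decompose arrow: push c~List d, (Bool -> c)~(Int -> b)
step 2: unify c ~ List d  [subst: {-} | 2 pending]
  bind c := List d
step 3: unify (Bool -> List d) ~ (Int -> b)  [subst: {c:=List d} | 1 pending]
  -> decompose arrow: push Bool~Int, List d~b
step 4: unify Bool ~ Int  [subst: {c:=List d} | 2 pending]
  clash: Bool vs Int

Answer: FAIL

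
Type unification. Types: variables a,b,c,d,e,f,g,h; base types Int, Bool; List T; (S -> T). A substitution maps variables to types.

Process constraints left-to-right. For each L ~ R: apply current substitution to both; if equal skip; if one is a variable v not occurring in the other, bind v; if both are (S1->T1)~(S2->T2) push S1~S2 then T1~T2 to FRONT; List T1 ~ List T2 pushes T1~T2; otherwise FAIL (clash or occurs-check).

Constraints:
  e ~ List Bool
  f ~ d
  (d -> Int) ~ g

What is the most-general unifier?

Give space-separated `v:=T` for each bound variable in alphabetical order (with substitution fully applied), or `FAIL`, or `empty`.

step 1: unify e ~ List Bool  [subst: {-} | 2 pending]
  bind e := List Bool
step 2: unify f ~ d  [subst: {e:=List Bool} | 1 pending]
  bind f := d
step 3: unify (d -> Int) ~ g  [subst: {e:=List Bool, f:=d} | 0 pending]
  bind g := (d -> Int)

Answer: e:=List Bool f:=d g:=(d -> Int)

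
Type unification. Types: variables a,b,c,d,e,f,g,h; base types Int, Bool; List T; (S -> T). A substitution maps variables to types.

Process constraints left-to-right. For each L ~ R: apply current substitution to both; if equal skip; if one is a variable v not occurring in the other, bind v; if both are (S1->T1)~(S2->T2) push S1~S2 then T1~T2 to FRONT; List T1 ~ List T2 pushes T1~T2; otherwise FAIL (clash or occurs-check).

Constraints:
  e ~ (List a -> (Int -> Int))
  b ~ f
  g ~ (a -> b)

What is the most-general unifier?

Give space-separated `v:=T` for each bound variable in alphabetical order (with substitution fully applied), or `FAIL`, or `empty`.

step 1: unify e ~ (List a -> (Int -> Int))  [subst: {-} | 2 pending]
  bind e := (List a -> (Int -> Int))
step 2: unify b ~ f  [subst: {e:=(List a -> (Int -> Int))} | 1 pending]
  bind b := f
step 3: unify g ~ (a -> f)  [subst: {e:=(List a -> (Int -> Int)), b:=f} | 0 pending]
  bind g := (a -> f)

Answer: b:=f e:=(List a -> (Int -> Int)) g:=(a -> f)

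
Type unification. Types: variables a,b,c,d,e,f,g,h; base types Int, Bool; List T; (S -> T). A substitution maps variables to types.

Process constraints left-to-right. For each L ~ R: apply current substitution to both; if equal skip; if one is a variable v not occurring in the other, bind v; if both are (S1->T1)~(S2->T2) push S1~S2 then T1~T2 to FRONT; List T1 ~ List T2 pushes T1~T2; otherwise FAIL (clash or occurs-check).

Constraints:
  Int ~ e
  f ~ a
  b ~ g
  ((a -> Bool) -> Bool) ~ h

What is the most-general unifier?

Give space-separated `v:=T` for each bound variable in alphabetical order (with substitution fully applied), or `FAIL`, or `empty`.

Answer: b:=g e:=Int f:=a h:=((a -> Bool) -> Bool)

Derivation:
step 1: unify Int ~ e  [subst: {-} | 3 pending]
  bind e := Int
step 2: unify f ~ a  [subst: {e:=Int} | 2 pending]
  bind f := a
step 3: unify b ~ g  [subst: {e:=Int, f:=a} | 1 pending]
  bind b := g
step 4: unify ((a -> Bool) -> Bool) ~ h  [subst: {e:=Int, f:=a, b:=g} | 0 pending]
  bind h := ((a -> Bool) -> Bool)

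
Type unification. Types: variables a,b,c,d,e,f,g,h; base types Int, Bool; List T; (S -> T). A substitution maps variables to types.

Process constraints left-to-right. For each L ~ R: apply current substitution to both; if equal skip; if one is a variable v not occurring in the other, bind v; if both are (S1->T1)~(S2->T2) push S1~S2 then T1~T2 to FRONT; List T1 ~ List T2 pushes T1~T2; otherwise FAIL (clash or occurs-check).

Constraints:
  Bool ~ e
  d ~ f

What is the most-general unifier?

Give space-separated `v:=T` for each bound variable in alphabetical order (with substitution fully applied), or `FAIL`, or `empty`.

Answer: d:=f e:=Bool

Derivation:
step 1: unify Bool ~ e  [subst: {-} | 1 pending]
  bind e := Bool
step 2: unify d ~ f  [subst: {e:=Bool} | 0 pending]
  bind d := f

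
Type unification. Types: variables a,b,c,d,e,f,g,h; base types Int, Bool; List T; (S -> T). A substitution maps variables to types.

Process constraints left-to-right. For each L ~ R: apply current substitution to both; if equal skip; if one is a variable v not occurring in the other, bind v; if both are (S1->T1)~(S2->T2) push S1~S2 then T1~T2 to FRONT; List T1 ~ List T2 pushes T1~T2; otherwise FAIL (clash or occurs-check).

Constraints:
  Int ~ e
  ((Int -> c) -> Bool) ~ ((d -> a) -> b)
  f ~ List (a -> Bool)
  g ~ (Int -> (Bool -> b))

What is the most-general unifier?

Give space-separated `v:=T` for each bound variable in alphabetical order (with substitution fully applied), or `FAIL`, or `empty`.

Answer: b:=Bool c:=a d:=Int e:=Int f:=List (a -> Bool) g:=(Int -> (Bool -> Bool))

Derivation:
step 1: unify Int ~ e  [subst: {-} | 3 pending]
  bind e := Int
step 2: unify ((Int -> c) -> Bool) ~ ((d -> a) -> b)  [subst: {e:=Int} | 2 pending]
  -> decompose arrow: push (Int -> c)~(d -> a), Bool~b
step 3: unify (Int -> c) ~ (d -> a)  [subst: {e:=Int} | 3 pending]
  -> decompose arrow: push Int~d, c~a
step 4: unify Int ~ d  [subst: {e:=Int} | 4 pending]
  bind d := Int
step 5: unify c ~ a  [subst: {e:=Int, d:=Int} | 3 pending]
  bind c := a
step 6: unify Bool ~ b  [subst: {e:=Int, d:=Int, c:=a} | 2 pending]
  bind b := Bool
step 7: unify f ~ List (a -> Bool)  [subst: {e:=Int, d:=Int, c:=a, b:=Bool} | 1 pending]
  bind f := List (a -> Bool)
step 8: unify g ~ (Int -> (Bool -> Bool))  [subst: {e:=Int, d:=Int, c:=a, b:=Bool, f:=List (a -> Bool)} | 0 pending]
  bind g := (Int -> (Bool -> Bool))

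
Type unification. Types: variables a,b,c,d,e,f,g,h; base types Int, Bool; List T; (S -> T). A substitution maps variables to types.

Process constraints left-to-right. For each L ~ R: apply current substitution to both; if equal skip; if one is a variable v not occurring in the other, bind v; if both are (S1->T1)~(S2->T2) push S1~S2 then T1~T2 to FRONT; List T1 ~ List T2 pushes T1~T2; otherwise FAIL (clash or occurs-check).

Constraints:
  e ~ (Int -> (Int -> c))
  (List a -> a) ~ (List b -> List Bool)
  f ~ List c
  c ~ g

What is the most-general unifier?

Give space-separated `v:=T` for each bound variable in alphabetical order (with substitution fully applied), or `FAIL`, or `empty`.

Answer: a:=List Bool b:=List Bool c:=g e:=(Int -> (Int -> g)) f:=List g

Derivation:
step 1: unify e ~ (Int -> (Int -> c))  [subst: {-} | 3 pending]
  bind e := (Int -> (Int -> c))
step 2: unify (List a -> a) ~ (List b -> List Bool)  [subst: {e:=(Int -> (Int -> c))} | 2 pending]
  -> decompose arrow: push List a~List b, a~List Bool
step 3: unify List a ~ List b  [subst: {e:=(Int -> (Int -> c))} | 3 pending]
  -> decompose List: push a~b
step 4: unify a ~ b  [subst: {e:=(Int -> (Int -> c))} | 3 pending]
  bind a := b
step 5: unify b ~ List Bool  [subst: {e:=(Int -> (Int -> c)), a:=b} | 2 pending]
  bind b := List Bool
step 6: unify f ~ List c  [subst: {e:=(Int -> (Int -> c)), a:=b, b:=List Bool} | 1 pending]
  bind f := List c
step 7: unify c ~ g  [subst: {e:=(Int -> (Int -> c)), a:=b, b:=List Bool, f:=List c} | 0 pending]
  bind c := g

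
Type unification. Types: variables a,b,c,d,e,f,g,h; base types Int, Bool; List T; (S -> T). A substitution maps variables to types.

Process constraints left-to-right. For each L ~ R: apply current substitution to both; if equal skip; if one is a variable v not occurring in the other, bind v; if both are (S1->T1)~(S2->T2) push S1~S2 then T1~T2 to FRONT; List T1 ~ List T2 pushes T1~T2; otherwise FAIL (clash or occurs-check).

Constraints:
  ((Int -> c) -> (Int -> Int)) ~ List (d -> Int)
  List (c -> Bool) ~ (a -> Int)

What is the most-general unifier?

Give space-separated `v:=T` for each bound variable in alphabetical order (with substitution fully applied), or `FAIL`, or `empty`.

Answer: FAIL

Derivation:
step 1: unify ((Int -> c) -> (Int -> Int)) ~ List (d -> Int)  [subst: {-} | 1 pending]
  clash: ((Int -> c) -> (Int -> Int)) vs List (d -> Int)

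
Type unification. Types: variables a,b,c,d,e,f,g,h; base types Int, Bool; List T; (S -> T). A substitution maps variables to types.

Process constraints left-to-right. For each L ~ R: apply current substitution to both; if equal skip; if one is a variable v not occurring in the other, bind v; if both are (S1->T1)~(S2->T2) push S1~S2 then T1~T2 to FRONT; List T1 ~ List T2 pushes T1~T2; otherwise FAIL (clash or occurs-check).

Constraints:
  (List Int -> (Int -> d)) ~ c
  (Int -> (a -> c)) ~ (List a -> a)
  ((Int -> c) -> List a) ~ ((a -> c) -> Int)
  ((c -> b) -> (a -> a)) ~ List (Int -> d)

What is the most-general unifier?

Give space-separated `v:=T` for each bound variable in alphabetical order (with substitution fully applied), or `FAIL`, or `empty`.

Answer: FAIL

Derivation:
step 1: unify (List Int -> (Int -> d)) ~ c  [subst: {-} | 3 pending]
  bind c := (List Int -> (Int -> d))
step 2: unify (Int -> (a -> (List Int -> (Int -> d)))) ~ (List a -> a)  [subst: {c:=(List Int -> (Int -> d))} | 2 pending]
  -> decompose arrow: push Int~List a, (a -> (List Int -> (Int -> d)))~a
step 3: unify Int ~ List a  [subst: {c:=(List Int -> (Int -> d))} | 3 pending]
  clash: Int vs List a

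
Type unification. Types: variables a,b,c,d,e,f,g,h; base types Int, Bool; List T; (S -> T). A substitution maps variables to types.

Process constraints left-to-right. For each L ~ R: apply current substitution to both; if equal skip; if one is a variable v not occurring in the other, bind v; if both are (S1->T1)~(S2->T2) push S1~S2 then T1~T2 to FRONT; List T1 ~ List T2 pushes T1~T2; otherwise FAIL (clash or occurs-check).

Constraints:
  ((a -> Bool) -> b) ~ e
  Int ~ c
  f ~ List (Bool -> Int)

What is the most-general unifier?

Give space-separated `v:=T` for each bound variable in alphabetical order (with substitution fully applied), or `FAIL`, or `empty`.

Answer: c:=Int e:=((a -> Bool) -> b) f:=List (Bool -> Int)

Derivation:
step 1: unify ((a -> Bool) -> b) ~ e  [subst: {-} | 2 pending]
  bind e := ((a -> Bool) -> b)
step 2: unify Int ~ c  [subst: {e:=((a -> Bool) -> b)} | 1 pending]
  bind c := Int
step 3: unify f ~ List (Bool -> Int)  [subst: {e:=((a -> Bool) -> b), c:=Int} | 0 pending]
  bind f := List (Bool -> Int)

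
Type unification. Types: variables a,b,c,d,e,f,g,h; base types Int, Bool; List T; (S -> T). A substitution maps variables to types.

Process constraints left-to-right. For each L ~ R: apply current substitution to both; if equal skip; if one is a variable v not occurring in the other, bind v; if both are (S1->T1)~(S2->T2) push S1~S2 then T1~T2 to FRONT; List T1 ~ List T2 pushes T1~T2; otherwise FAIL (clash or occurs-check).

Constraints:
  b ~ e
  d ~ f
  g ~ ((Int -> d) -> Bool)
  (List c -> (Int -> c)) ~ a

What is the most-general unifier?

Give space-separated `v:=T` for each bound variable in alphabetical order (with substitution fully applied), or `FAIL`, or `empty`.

Answer: a:=(List c -> (Int -> c)) b:=e d:=f g:=((Int -> f) -> Bool)

Derivation:
step 1: unify b ~ e  [subst: {-} | 3 pending]
  bind b := e
step 2: unify d ~ f  [subst: {b:=e} | 2 pending]
  bind d := f
step 3: unify g ~ ((Int -> f) -> Bool)  [subst: {b:=e, d:=f} | 1 pending]
  bind g := ((Int -> f) -> Bool)
step 4: unify (List c -> (Int -> c)) ~ a  [subst: {b:=e, d:=f, g:=((Int -> f) -> Bool)} | 0 pending]
  bind a := (List c -> (Int -> c))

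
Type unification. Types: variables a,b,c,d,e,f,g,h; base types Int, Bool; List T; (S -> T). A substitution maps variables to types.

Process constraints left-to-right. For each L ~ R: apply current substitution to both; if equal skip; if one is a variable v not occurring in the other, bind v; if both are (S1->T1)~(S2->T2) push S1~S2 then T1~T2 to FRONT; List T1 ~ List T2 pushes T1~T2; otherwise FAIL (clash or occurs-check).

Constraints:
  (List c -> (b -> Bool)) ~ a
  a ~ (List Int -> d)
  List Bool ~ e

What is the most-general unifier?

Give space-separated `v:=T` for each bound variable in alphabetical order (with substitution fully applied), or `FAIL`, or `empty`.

Answer: a:=(List Int -> (b -> Bool)) c:=Int d:=(b -> Bool) e:=List Bool

Derivation:
step 1: unify (List c -> (b -> Bool)) ~ a  [subst: {-} | 2 pending]
  bind a := (List c -> (b -> Bool))
step 2: unify (List c -> (b -> Bool)) ~ (List Int -> d)  [subst: {a:=(List c -> (b -> Bool))} | 1 pending]
  -> decompose arrow: push List c~List Int, (b -> Bool)~d
step 3: unify List c ~ List Int  [subst: {a:=(List c -> (b -> Bool))} | 2 pending]
  -> decompose List: push c~Int
step 4: unify c ~ Int  [subst: {a:=(List c -> (b -> Bool))} | 2 pending]
  bind c := Int
step 5: unify (b -> Bool) ~ d  [subst: {a:=(List c -> (b -> Bool)), c:=Int} | 1 pending]
  bind d := (b -> Bool)
step 6: unify List Bool ~ e  [subst: {a:=(List c -> (b -> Bool)), c:=Int, d:=(b -> Bool)} | 0 pending]
  bind e := List Bool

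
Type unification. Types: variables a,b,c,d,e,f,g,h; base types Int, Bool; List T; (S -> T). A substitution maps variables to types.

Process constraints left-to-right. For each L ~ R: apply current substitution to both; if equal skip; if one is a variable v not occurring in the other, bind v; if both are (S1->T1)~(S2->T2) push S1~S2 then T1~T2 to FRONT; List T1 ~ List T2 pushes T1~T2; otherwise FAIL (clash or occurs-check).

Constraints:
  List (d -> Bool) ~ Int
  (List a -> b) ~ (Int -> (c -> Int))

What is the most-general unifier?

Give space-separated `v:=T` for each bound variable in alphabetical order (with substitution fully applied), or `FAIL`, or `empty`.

step 1: unify List (d -> Bool) ~ Int  [subst: {-} | 1 pending]
  clash: List (d -> Bool) vs Int

Answer: FAIL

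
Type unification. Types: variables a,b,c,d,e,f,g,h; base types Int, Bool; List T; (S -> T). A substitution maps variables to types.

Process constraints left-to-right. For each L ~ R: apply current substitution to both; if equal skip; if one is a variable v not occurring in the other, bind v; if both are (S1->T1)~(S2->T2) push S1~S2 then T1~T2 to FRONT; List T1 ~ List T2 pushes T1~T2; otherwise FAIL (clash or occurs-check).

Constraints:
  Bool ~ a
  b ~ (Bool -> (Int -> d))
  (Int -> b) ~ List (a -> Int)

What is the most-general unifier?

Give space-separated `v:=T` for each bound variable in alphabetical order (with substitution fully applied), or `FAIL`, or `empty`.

step 1: unify Bool ~ a  [subst: {-} | 2 pending]
  bind a := Bool
step 2: unify b ~ (Bool -> (Int -> d))  [subst: {a:=Bool} | 1 pending]
  bind b := (Bool -> (Int -> d))
step 3: unify (Int -> (Bool -> (Int -> d))) ~ List (Bool -> Int)  [subst: {a:=Bool, b:=(Bool -> (Int -> d))} | 0 pending]
  clash: (Int -> (Bool -> (Int -> d))) vs List (Bool -> Int)

Answer: FAIL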